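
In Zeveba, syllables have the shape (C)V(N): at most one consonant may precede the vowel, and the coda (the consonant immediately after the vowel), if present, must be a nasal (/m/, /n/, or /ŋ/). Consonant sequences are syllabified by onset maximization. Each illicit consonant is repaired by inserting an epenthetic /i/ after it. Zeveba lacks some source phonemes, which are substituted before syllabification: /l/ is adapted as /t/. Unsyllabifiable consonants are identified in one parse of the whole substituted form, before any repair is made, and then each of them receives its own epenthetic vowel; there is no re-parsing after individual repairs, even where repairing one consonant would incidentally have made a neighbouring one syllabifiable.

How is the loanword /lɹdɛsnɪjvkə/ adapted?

tiɹidɛsinɪjivikə

Substitution: /l/ → /t/, giving /tɹdɛsnɪjvkə/.
Under (C)V(N), the unsyllabifiable consonants are /t/, /ɹ/, /s/, /j/, /v/ (only a nasal (/m/, /n/, or /ŋ/) is licensed in coda position; onsets are limited to one consonant).
Each unlicensed consonant becomes the onset of a new syllable: /t/ → /ti/, /ɹ/ → /ɹi/, /s/ → /si/, /j/ → /ji/, /v/ → /vi/.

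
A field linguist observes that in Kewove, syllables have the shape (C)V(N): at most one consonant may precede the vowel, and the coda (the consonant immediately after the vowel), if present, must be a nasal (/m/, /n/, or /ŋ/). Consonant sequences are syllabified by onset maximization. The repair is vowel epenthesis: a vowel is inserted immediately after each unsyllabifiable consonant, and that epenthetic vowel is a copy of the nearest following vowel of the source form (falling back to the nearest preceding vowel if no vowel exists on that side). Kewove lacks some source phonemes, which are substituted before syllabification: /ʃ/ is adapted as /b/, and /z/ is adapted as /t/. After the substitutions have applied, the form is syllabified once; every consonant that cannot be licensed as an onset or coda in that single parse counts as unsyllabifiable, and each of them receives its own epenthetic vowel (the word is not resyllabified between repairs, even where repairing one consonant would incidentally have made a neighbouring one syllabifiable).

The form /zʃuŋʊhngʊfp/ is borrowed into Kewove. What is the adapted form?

Substitution: /z/ → /t/, /ʃ/ → /b/, giving /tbuŋʊhngʊfp/.
Under (C)V(N), the unsyllabifiable consonants are /t/, /h/, /n/, /f/, /p/ (only a nasal (/m/, /n/, or /ŋ/) is licensed in coda position; onsets are limited to one consonant).
Epenthesis after each stranded consonant: /t/ → /tu/, /h/ → /hʊ/, /n/ → /nʊ/, /f/ → /fʊ/, /p/ → /pʊ/.

tubuŋʊhʊnʊgʊfʊpʊ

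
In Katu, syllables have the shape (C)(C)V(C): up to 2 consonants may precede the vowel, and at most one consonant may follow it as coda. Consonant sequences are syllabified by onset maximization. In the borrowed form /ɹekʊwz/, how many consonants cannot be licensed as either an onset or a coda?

The consonants /z/ cannot be parsed into a legal (C)(C)V(C) syllable (at most one coda consonant is licensed; onsets may contain at most 2 consonants).

1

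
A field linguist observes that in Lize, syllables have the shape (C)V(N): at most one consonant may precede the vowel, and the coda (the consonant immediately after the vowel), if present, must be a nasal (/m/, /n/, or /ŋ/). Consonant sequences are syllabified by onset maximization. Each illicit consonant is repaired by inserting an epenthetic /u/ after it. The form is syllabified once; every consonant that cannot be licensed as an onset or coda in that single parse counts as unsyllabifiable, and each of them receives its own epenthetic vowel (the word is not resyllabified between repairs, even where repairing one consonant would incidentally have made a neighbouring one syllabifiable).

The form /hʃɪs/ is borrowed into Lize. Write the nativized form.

Syllabifying with onset maximization leaves /h/, /s/ stranded (only a nasal (/m/, /n/, or /ŋ/) is licensed in coda position; onsets are limited to one consonant).
Epenthesis after each stranded consonant: /h/ → /hu/, /s/ → /su/.

huʃɪsu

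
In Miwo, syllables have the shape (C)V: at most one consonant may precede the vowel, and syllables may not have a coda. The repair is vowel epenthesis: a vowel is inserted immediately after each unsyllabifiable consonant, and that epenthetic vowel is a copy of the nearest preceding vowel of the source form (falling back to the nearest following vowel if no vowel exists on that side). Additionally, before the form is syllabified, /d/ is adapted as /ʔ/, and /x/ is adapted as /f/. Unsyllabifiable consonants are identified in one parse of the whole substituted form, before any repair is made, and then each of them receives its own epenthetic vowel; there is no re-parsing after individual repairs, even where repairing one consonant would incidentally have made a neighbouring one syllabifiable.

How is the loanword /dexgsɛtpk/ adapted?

ʔefegesɛtɛpɛkɛ

Substitution: /d/ → /ʔ/, /x/ → /f/, giving /ʔefgsɛtpk/.
The consonants /f/, /g/, /t/, /p/, /k/ cannot be parsed into a legal (C)V syllable (no codas are permitted; onsets are limited to one consonant).
Each unlicensed consonant becomes the onset of a new syllable: /f/ → /fe/, /g/ → /ge/, /t/ → /tɛ/, /p/ → /pɛ/, /k/ → /kɛ/.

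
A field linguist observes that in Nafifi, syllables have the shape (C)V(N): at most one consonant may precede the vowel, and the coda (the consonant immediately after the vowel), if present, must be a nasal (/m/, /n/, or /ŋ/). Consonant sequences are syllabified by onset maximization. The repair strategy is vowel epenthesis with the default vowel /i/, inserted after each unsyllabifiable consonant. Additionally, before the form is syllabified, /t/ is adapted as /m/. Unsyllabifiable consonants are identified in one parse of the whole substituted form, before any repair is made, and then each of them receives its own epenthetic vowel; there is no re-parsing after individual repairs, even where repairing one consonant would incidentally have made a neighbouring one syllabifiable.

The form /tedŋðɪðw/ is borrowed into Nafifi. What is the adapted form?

mediŋiðɪðiwi

Substitution: /t/ → /m/, giving /medŋðɪðw/.
Under (C)V(N), the unsyllabifiable consonants are /d/, /ŋ/, /ð/, /w/ (only a nasal (/m/, /n/, or /ŋ/) is licensed in coda position; onsets are limited to one consonant).
Inserting the epenthetic vowel yields /d/ → /di/, /ŋ/ → /ŋi/, /ð/ → /ði/, /w/ → /wi/.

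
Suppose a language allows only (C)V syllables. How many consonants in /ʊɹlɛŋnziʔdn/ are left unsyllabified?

Syllabifying with onset maximization leaves /ɹ/, /ŋ/, /n/, /ʔ/, /d/, /n/ stranded (no codas are permitted; onsets are limited to one consonant).

6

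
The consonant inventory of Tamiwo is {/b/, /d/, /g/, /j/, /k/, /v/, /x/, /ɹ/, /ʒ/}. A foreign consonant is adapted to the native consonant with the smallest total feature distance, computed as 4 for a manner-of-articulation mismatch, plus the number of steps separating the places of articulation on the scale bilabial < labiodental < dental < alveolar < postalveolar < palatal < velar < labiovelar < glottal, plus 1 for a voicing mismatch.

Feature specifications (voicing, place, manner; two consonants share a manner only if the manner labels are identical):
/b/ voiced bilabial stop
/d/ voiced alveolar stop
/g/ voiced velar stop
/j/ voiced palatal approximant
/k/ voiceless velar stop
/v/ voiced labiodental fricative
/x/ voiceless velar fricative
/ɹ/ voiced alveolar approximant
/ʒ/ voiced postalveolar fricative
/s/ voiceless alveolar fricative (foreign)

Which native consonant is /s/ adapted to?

ʒ

/ʒ/ is closest: same manner (fricative), place distance 1 (alveolar→postalveolar), voicing differs (+1); total 2. Next closest is /v/ at distance 3.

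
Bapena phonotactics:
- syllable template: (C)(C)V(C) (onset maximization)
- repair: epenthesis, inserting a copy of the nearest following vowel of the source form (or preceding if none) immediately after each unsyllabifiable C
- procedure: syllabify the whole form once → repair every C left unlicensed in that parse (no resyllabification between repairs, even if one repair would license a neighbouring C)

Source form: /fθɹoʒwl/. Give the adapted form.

foθɹoʒwolo

Under (C)(C)V(C), the unsyllabifiable consonants are /f/, /w/, /l/ (at most one coda consonant is licensed; onsets may contain at most 2 consonants).
Each unlicensed consonant becomes the onset of a new syllable: /f/ → /fo/, /w/ → /wo/, /l/ → /lo/.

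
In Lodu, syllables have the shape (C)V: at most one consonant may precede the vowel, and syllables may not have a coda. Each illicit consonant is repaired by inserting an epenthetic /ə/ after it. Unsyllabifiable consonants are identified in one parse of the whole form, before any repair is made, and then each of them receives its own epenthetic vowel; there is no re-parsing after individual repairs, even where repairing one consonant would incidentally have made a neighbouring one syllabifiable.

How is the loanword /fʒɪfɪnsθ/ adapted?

fəʒɪfɪnəsəθə

Syllabifying with onset maximization leaves /f/, /n/, /s/, /θ/ stranded (no codas are permitted; onsets are limited to one consonant).
Inserting the epenthetic vowel yields /f/ → /fə/, /n/ → /nə/, /s/ → /sə/, /θ/ → /θə/.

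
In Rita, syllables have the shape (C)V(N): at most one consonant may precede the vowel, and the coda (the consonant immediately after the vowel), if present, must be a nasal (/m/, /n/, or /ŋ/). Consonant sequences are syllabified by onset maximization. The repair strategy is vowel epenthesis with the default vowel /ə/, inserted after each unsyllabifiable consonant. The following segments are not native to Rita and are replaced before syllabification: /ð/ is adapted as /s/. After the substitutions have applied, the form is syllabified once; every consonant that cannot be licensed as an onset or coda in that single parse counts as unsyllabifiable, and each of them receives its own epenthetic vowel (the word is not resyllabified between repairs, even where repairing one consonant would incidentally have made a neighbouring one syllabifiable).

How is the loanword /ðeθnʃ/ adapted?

Substitution: /ð/ → /s/, giving /seθnʃ/.
The consonants /θ/, /n/, /ʃ/ cannot be parsed into a legal (C)V(N) syllable (only a nasal (/m/, /n/, or /ŋ/) is licensed in coda position; onsets are limited to one consonant).
Epenthesis after each stranded consonant: /θ/ → /θə/, /n/ → /nə/, /ʃ/ → /ʃə/.

seθənəʃə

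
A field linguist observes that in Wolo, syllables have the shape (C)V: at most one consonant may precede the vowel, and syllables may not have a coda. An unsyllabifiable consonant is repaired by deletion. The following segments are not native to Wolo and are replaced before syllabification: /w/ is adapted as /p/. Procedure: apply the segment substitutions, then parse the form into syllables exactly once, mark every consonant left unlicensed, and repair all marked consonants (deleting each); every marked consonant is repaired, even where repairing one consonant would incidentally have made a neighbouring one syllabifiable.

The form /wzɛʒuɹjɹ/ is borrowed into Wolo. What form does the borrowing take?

zɛʒu

Substitution: /w/ → /p/, giving /pzɛʒuɹjɹ/.
The consonants /p/, /ɹ/, /j/, /ɹ/ cannot be parsed into a legal (C)V syllable (no codas are permitted; onsets are limited to one consonant).
Deleting the stranded consonants removes /p/, /ɹ/, /j/, /ɹ/.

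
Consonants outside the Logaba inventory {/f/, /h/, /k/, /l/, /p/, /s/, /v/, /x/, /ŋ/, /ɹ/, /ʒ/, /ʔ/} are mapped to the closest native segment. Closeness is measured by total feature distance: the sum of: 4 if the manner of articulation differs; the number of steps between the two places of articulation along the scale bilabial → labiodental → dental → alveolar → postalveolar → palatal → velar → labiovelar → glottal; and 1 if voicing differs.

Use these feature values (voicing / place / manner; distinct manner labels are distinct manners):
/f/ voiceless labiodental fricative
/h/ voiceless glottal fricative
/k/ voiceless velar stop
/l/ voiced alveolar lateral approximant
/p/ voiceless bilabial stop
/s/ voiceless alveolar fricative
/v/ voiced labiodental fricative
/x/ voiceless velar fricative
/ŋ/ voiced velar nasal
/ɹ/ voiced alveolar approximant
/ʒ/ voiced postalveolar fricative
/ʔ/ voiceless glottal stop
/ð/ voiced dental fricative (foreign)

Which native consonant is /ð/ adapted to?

/v/ is closest: same manner (fricative), place distance 1 (dental→labiodental), same voicing; total 1. Next closest is /f/ at distance 2.

v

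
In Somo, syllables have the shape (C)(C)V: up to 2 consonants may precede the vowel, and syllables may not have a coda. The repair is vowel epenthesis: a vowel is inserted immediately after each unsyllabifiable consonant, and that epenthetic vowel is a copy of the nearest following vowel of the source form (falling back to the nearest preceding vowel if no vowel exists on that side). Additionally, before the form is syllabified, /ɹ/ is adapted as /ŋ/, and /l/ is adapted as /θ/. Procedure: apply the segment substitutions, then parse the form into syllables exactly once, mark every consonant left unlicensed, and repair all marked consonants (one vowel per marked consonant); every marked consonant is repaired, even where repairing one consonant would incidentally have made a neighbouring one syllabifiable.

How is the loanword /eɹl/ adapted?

Substitution: /ɹ/ → /ŋ/, /l/ → /θ/, giving /eŋθ/.
Syllabifying with onset maximization leaves /ŋ/, /θ/ stranded (no codas are permitted; onsets may contain at most 2 consonants).
Each unlicensed consonant becomes the onset of a new syllable: /ŋ/ → /ŋe/, /θ/ → /θe/.

eŋeθe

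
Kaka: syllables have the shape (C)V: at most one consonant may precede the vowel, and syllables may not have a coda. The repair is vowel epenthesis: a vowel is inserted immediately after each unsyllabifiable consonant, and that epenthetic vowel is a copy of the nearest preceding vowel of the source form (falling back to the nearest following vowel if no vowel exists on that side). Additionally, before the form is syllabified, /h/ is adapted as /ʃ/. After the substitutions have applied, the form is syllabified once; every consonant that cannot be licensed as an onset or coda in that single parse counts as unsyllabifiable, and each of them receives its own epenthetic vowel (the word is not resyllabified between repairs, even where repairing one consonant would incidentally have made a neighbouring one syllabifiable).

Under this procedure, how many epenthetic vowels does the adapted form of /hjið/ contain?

After substitution the input is /ʃjið/.
The unsyllabifiable consonants are /ʃ/, /ð/; each receives one epenthetic vowel.

2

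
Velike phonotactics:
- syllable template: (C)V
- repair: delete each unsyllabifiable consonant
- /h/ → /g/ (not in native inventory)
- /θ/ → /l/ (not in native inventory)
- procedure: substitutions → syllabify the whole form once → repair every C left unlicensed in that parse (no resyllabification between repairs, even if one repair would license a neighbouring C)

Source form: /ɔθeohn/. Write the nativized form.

Substitution: /θ/ → /l/, /h/ → /g/, giving /ɔleogn/.
Under (C)V, the unsyllabifiable consonants are /g/, /n/ (no codas are permitted; onsets are limited to one consonant).
Deletion applies to /g/, /n/.

ɔleo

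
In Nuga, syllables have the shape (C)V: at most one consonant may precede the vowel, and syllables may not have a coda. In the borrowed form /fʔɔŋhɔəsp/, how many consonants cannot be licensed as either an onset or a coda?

4

Syllabifying with onset maximization leaves /f/, /ŋ/, /s/, /p/ stranded (no codas are permitted; onsets are limited to one consonant).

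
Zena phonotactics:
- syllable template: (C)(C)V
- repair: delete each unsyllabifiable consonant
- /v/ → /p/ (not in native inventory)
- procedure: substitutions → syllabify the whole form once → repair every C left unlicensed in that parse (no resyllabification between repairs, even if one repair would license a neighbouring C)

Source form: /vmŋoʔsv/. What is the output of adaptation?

Substitution: /v/ → /p/, giving /pmŋoʔsp/.
The consonants /p/, /ʔ/, /s/, /p/ cannot be parsed into a legal (C)(C)V syllable (no codas are permitted; onsets may contain at most 2 consonants).
Each unlicensed consonant is deleted: /p/, /ʔ/, /s/, /p/.

mŋo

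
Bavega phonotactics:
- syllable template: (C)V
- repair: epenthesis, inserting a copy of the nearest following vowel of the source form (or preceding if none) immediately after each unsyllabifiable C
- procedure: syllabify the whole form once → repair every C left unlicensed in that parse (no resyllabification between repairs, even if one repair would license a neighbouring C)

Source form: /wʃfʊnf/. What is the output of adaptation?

Under (C)V, the unsyllabifiable consonants are /w/, /ʃ/, /n/, /f/ (no codas are permitted; onsets are limited to one consonant).
Each unlicensed consonant becomes the onset of a new syllable: /w/ → /wʊ/, /ʃ/ → /ʃʊ/, /n/ → /nʊ/, /f/ → /fʊ/.

wʊʃʊfʊnʊfʊ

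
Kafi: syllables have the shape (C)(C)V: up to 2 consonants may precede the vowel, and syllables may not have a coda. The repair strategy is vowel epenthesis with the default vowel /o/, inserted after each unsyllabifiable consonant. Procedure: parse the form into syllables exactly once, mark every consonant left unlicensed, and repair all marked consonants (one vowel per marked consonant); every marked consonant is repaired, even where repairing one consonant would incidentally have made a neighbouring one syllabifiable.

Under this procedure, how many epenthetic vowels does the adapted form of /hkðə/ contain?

The unsyllabifiable consonants are /h/; each receives one epenthetic vowel.

1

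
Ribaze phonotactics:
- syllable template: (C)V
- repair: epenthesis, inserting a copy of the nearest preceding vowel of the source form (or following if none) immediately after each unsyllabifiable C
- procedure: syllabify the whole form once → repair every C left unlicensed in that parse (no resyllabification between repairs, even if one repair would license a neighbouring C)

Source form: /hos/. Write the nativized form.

hoso

Syllabifying with onset maximization leaves /s/ stranded (no codas are permitted; onsets are limited to one consonant).
Epenthesis after each stranded consonant: /s/ → /so/.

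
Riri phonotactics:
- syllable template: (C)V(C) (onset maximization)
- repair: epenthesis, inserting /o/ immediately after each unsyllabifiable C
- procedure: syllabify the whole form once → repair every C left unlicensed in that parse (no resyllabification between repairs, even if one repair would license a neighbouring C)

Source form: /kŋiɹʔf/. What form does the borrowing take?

koŋiɹʔofo

The consonants /k/, /ʔ/, /f/ cannot be parsed into a legal (C)V(C) syllable (at most one coda consonant is licensed; onsets are limited to one consonant).
Epenthesis after each stranded consonant: /k/ → /ko/, /ʔ/ → /ʔo/, /f/ → /fo/.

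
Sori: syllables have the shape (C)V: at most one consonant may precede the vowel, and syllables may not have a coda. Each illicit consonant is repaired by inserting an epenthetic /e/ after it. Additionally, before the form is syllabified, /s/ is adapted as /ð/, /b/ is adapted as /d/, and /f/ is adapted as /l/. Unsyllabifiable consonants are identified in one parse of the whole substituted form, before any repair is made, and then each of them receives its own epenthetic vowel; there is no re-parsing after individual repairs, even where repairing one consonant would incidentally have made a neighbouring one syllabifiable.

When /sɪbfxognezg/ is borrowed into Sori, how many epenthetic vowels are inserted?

5

After substitution the input is /ðɪdlxognezg/.
The unsyllabifiable consonants are /d/, /l/, /g/, /z/, /g/; each receives one epenthetic vowel.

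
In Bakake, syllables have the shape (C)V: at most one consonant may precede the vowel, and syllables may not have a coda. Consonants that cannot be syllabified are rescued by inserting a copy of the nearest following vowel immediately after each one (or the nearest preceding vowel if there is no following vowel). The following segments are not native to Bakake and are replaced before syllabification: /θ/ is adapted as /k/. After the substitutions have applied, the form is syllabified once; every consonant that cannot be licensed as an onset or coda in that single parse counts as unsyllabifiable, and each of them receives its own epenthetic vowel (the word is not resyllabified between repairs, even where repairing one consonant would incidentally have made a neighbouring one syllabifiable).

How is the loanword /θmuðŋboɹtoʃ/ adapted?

kumuðoŋoboɹotoʃo

Substitution: /θ/ → /k/, giving /kmuðŋboɹtoʃ/.
Syllabifying with onset maximization leaves /k/, /ð/, /ŋ/, /ɹ/, /ʃ/ stranded (no codas are permitted; onsets are limited to one consonant).
Each unlicensed consonant becomes the onset of a new syllable: /k/ → /ku/, /ð/ → /ðo/, /ŋ/ → /ŋo/, /ɹ/ → /ɹo/, /ʃ/ → /ʃo/.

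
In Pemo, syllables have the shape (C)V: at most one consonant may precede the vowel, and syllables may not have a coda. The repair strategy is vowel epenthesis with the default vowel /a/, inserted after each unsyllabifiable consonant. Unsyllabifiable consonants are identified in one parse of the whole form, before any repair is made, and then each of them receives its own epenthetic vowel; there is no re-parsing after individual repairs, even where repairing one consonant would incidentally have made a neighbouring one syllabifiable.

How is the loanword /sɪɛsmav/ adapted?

sɪɛsamava

Syllabifying with onset maximization leaves /s/, /v/ stranded (no codas are permitted; onsets are limited to one consonant).
Each unlicensed consonant becomes the onset of a new syllable: /s/ → /sa/, /v/ → /va/.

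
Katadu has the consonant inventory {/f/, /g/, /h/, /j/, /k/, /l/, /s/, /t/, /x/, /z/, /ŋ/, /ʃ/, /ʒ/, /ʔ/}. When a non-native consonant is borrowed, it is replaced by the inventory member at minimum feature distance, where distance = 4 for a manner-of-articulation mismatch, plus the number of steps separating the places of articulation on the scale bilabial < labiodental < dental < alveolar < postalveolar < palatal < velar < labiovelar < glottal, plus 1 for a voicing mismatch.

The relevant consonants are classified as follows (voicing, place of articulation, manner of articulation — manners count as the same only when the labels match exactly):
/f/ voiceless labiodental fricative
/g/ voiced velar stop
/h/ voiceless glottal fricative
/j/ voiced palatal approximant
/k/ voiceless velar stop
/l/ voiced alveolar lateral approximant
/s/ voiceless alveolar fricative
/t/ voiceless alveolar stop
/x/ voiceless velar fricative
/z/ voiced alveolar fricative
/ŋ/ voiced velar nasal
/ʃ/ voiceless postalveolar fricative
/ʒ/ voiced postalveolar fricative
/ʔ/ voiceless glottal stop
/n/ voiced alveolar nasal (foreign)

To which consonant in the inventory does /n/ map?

ŋ

/ŋ/ is closest: same manner (nasal), place distance 3 (alveolar→velar), same voicing; total 3. Next closest is /l/ at distance 4.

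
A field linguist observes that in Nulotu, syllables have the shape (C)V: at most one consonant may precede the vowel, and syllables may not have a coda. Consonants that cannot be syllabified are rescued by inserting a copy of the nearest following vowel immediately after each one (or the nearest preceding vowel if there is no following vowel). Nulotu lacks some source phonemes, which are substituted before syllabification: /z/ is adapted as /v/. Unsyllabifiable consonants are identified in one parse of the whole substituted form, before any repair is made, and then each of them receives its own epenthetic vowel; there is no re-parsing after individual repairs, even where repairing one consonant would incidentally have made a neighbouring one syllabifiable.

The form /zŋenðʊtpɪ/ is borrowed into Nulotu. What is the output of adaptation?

Substitution: /z/ → /v/, giving /vŋenðʊtpɪ/.
Syllabifying with onset maximization leaves /v/, /n/, /t/ stranded (no codas are permitted; onsets are limited to one consonant).
Inserting the epenthetic vowel yields /v/ → /ve/, /n/ → /nʊ/, /t/ → /tɪ/.

veŋenʊðʊtɪpɪ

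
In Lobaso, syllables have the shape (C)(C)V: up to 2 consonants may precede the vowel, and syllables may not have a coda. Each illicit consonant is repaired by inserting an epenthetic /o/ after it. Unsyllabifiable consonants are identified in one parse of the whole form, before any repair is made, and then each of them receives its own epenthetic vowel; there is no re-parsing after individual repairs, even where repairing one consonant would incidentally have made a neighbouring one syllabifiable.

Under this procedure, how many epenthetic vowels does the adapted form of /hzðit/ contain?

The unsyllabifiable consonants are /h/, /t/; each receives one epenthetic vowel.

2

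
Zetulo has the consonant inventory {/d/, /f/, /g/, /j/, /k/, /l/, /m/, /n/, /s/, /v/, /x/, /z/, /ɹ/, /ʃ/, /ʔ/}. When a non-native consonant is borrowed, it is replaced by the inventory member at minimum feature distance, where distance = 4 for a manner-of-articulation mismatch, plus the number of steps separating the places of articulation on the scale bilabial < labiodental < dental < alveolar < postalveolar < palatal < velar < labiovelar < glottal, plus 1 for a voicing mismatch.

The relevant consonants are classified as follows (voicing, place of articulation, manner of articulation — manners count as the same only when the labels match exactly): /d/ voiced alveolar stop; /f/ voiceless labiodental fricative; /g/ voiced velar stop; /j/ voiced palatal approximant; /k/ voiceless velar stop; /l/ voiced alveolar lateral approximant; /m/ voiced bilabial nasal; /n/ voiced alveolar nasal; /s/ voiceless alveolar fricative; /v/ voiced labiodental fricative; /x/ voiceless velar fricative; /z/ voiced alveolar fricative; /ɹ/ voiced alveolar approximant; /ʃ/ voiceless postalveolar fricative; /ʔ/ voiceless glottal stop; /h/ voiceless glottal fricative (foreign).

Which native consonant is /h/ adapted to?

x

/x/ is closest: same manner (fricative), place distance 2 (glottal→velar), same voicing; total 2. Next closest is /ʃ/ at distance 4.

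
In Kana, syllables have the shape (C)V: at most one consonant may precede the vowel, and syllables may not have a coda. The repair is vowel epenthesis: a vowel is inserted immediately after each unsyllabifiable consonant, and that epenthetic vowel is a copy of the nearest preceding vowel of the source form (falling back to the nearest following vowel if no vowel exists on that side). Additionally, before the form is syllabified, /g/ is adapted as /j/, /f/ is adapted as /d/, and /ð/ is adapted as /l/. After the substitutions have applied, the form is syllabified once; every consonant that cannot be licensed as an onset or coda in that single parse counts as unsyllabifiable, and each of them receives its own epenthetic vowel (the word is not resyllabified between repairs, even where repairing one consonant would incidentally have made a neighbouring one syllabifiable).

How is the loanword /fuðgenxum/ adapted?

Substitution: /f/ → /d/, /ð/ → /l/, /g/ → /j/, giving /duljenxum/.
Syllabifying with onset maximization leaves /l/, /n/, /m/ stranded (no codas are permitted; onsets are limited to one consonant).
Each unlicensed consonant becomes the onset of a new syllable: /l/ → /lu/, /n/ → /ne/, /m/ → /mu/.

dulujenexumu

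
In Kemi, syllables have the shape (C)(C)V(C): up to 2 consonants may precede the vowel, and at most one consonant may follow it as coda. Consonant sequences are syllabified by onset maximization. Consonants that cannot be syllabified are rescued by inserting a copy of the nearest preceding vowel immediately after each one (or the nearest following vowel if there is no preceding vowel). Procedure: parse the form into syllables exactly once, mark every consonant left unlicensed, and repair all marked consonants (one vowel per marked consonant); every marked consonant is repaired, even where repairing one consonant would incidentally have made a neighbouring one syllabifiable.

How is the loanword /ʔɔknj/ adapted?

Under (C)(C)V(C), the unsyllabifiable consonants are /n/, /j/ (at most one coda consonant is licensed; onsets may contain at most 2 consonants).
Each unlicensed consonant becomes the onset of a new syllable: /n/ → /nɔ/, /j/ → /jɔ/.

ʔɔknɔjɔ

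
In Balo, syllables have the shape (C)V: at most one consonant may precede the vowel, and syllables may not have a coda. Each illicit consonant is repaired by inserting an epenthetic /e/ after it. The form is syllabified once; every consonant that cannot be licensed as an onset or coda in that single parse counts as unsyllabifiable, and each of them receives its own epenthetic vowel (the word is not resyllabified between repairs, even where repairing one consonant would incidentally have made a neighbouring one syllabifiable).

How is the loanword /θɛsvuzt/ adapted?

Syllabifying with onset maximization leaves /s/, /z/, /t/ stranded (no codas are permitted; onsets are limited to one consonant).
Epenthesis after each stranded consonant: /s/ → /se/, /z/ → /ze/, /t/ → /te/.

θɛsevuzete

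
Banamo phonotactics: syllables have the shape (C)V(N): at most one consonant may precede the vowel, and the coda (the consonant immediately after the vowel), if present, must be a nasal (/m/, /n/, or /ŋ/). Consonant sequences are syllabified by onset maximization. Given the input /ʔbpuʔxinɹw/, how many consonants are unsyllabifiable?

Under (C)V(N), the unsyllabifiable consonants are /ʔ/, /b/, /ʔ/, /ɹ/, /w/ (only a nasal (/m/, /n/, or /ŋ/) is licensed in coda position; onsets are limited to one consonant).

5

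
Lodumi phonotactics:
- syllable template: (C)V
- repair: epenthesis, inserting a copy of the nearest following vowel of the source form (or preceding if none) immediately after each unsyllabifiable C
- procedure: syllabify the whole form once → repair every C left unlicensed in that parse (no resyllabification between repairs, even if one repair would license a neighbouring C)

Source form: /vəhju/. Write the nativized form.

The consonants /h/ cannot be parsed into a legal (C)V syllable (no codas are permitted; onsets are limited to one consonant).
Inserting the epenthetic vowel yields /h/ → /hu/.

vəhuju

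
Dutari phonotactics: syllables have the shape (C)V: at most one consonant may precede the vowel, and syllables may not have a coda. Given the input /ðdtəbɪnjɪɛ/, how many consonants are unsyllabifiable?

Under (C)V, the unsyllabifiable consonants are /ð/, /d/, /n/ (no codas are permitted; onsets are limited to one consonant).

3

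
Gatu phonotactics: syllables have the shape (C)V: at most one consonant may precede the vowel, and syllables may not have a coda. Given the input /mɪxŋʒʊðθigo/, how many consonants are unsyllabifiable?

Syllabifying with onset maximization leaves /x/, /ŋ/, /ð/ stranded (no codas are permitted; onsets are limited to one consonant).

3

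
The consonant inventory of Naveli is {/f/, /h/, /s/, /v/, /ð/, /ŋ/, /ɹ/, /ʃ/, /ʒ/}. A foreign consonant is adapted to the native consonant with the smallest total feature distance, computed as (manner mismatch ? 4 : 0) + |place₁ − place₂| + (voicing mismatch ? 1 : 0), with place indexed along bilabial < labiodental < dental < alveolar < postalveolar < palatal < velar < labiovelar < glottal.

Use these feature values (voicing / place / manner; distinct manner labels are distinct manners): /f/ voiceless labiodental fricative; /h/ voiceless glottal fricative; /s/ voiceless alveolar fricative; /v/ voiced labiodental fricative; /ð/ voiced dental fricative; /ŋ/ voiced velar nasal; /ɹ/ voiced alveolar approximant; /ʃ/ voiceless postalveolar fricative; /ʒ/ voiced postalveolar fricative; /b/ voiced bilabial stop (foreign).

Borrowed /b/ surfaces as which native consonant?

/v/ is closest: manner differs (stop→fricative, +4), place distance 1 (bilabial→labiodental), same voicing; total 5. Next closest is /f/ at distance 6.

v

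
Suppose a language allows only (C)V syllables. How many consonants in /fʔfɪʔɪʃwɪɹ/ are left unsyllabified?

Syllabifying with onset maximization leaves /f/, /ʔ/, /ʃ/, /ɹ/ stranded (no codas are permitted; onsets are limited to one consonant).

4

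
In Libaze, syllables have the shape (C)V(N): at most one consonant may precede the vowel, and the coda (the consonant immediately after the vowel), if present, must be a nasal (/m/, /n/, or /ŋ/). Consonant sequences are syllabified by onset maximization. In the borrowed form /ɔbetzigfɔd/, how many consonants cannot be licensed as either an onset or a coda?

The consonants /t/, /g/, /d/ cannot be parsed into a legal (C)V(N) syllable (only a nasal (/m/, /n/, or /ŋ/) is licensed in coda position; onsets are limited to one consonant).

3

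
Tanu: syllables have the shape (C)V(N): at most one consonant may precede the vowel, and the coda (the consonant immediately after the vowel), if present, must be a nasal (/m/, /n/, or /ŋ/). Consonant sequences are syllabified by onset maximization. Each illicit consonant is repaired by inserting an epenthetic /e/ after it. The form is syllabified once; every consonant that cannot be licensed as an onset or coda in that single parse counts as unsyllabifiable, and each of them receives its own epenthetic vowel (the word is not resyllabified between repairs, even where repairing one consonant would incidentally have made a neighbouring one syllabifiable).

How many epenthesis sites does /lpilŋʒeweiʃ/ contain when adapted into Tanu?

4

The unsyllabifiable consonants are /l/, /l/, /ŋ/, /ʃ/; each receives one epenthetic vowel.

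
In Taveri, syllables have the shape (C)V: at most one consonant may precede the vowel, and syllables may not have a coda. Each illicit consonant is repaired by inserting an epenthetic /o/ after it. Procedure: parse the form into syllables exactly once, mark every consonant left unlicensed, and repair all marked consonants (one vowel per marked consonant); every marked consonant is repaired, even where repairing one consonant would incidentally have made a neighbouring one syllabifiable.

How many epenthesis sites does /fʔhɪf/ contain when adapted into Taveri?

3

The unsyllabifiable consonants are /f/, /ʔ/, /f/; each receives one epenthetic vowel.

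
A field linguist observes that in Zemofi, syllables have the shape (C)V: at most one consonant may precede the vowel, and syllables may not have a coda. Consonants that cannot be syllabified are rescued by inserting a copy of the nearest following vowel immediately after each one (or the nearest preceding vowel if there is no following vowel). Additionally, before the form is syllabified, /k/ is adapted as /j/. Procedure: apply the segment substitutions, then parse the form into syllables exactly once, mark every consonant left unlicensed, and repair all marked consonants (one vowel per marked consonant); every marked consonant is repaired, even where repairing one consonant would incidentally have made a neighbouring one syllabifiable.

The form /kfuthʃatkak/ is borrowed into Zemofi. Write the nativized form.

jufutahaʃatajaja

Substitution: /k/ → /j/, giving /jfuthʃatjaj/.
Under (C)V, the unsyllabifiable consonants are /j/, /t/, /h/, /t/, /j/ (no codas are permitted; onsets are limited to one consonant).
Epenthesis after each stranded consonant: /j/ → /ju/, /t/ → /ta/, /h/ → /ha/, /t/ → /ta/, /j/ → /ja/.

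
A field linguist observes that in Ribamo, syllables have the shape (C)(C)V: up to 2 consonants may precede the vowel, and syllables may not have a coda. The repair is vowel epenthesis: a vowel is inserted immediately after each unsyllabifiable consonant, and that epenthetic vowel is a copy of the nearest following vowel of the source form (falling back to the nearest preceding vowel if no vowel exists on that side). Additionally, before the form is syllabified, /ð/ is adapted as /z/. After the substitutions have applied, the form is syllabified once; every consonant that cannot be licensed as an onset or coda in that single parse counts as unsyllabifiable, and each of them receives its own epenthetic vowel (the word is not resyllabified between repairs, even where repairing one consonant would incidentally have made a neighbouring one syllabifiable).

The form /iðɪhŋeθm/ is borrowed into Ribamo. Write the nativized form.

izɪhŋeθeme

Substitution: /ð/ → /z/, giving /izɪhŋeθm/.
The consonants /θ/, /m/ cannot be parsed into a legal (C)(C)V syllable (no codas are permitted; onsets may contain at most 2 consonants).
Inserting the epenthetic vowel yields /θ/ → /θe/, /m/ → /me/.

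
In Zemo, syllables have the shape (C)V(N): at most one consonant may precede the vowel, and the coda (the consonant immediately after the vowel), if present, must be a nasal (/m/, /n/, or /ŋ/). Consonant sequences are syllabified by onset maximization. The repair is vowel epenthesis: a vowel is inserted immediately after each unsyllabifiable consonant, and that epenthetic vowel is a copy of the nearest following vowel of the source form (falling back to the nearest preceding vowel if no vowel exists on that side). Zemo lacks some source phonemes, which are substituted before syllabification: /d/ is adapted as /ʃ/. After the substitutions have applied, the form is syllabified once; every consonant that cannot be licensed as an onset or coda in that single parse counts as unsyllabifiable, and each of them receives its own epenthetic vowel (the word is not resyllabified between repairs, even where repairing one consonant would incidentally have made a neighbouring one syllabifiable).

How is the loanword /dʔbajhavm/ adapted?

Substitution: /d/ → /ʃ/, giving /ʃʔbajhavm/.
Syllabifying with onset maximization leaves /ʃ/, /ʔ/, /j/, /v/, /m/ stranded (only a nasal (/m/, /n/, or /ŋ/) is licensed in coda position; onsets are limited to one consonant).
Each unlicensed consonant becomes the onset of a new syllable: /ʃ/ → /ʃa/, /ʔ/ → /ʔa/, /j/ → /ja/, /v/ → /va/, /m/ → /ma/.

ʃaʔabajahavama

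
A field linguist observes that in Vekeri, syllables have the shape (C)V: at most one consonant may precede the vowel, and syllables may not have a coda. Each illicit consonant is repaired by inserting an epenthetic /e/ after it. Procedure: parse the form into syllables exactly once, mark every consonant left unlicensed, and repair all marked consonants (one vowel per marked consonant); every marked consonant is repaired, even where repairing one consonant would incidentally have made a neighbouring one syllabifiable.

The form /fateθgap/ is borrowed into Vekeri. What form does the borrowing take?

Syllabifying with onset maximization leaves /θ/, /p/ stranded (no codas are permitted; onsets are limited to one consonant).
Epenthesis after each stranded consonant: /θ/ → /θe/, /p/ → /pe/.

fateθegape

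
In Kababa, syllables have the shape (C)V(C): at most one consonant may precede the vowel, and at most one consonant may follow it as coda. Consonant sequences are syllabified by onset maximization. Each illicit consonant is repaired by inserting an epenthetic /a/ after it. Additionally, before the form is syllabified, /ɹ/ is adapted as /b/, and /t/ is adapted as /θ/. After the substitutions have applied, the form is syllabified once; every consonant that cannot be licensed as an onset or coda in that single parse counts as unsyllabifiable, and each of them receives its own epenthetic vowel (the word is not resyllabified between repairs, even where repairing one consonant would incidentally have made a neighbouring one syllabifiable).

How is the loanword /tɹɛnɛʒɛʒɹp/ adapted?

Substitution: /t/ → /θ/, /ɹ/ → /b/, giving /θbɛnɛʒɛʒbp/.
Under (C)V(C), the unsyllabifiable consonants are /θ/, /b/, /p/ (at most one coda consonant is licensed; onsets are limited to one consonant).
Epenthesis after each stranded consonant: /θ/ → /θa/, /b/ → /ba/, /p/ → /pa/.

θabɛnɛʒɛʒbapa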